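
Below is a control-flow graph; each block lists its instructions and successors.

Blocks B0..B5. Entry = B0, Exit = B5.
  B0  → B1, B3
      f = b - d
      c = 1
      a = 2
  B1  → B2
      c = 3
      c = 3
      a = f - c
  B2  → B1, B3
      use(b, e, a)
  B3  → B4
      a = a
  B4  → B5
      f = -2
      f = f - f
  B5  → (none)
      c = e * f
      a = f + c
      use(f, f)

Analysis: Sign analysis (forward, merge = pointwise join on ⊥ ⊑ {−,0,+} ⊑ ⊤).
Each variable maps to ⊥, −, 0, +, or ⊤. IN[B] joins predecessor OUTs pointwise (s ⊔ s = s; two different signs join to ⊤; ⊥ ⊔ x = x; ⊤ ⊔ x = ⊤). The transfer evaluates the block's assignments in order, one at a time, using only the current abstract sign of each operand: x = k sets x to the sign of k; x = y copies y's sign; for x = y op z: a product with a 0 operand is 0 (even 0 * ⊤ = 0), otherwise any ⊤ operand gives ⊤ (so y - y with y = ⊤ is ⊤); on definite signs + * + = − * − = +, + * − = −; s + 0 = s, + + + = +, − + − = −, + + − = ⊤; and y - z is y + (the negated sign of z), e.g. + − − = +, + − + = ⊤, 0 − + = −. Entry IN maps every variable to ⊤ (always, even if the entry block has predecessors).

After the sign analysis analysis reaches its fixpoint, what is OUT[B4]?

Per-block solution:
  B0: | IN=(all ⊤) | OUT={a:+, c:+; rest ⊤}
  B1: | IN={c:+; rest ⊤} | OUT={c:+; rest ⊤}
  B2: | IN={c:+; rest ⊤} | OUT={c:+; rest ⊤}
  B3: | IN={c:+; rest ⊤} | OUT={c:+; rest ⊤}
  B4: | IN={c:+; rest ⊤} | OUT={c:+; rest ⊤}
  B5: | IN={c:+; rest ⊤} | OUT=(all ⊤)

Merge at B4: IN[B4] = OUT[B3] = {a: ⊤, b: ⊤, c: +, d: ⊤, e: ⊤, f: ⊤}
Applying B4's transfer function to that IN value gives OUT[B4] (row B4 above).

Answer: {a: ⊤, b: ⊤, c: +, d: ⊤, e: ⊤, f: ⊤}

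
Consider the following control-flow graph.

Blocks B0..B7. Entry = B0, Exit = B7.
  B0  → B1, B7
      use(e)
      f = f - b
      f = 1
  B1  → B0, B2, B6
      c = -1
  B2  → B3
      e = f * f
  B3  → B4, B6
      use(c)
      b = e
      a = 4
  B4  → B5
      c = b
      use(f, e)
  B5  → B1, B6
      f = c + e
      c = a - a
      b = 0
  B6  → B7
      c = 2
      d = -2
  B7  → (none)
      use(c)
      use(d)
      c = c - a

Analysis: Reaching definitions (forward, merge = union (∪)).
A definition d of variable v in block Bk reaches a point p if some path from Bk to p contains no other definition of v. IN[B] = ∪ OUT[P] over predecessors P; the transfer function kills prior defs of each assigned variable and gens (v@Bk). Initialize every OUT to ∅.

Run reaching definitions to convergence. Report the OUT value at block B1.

Fixpoint table:
  B0:  IN={a@B3, b@B5, c@B1, e@B2, f@B0, f@B5}  OUT={a@B3, b@B5, c@B1, e@B2, f@B0}
  B1:  IN={a@B3, b@B5, c@B1, c@B5, e@B2, f@B0, f@B5}  OUT={a@B3, b@B5, c@B1, e@B2, f@B0, f@B5}
  B2:  IN={a@B3, b@B5, c@B1, e@B2, f@B0, f@B5}  OUT={a@B3, b@B5, c@B1, e@B2, f@B0, f@B5}
  B3:  IN={a@B3, b@B5, c@B1, e@B2, f@B0, f@B5}  OUT={a@B3, b@B3, c@B1, e@B2, f@B0, f@B5}
  B4:  IN={a@B3, b@B3, c@B1, e@B2, f@B0, f@B5}  OUT={a@B3, b@B3, c@B4, e@B2, f@B0, f@B5}
  B5:  IN={a@B3, b@B3, c@B4, e@B2, f@B0, f@B5}  OUT={a@B3, b@B5, c@B5, e@B2, f@B5}
  B6:  IN={a@B3, b@B3, b@B5, c@B1, c@B5, e@B2, f@B0, f@B5}  OUT={a@B3, b@B3, b@B5, c@B6, d@B6, e@B2, f@B0, f@B5}
  B7:  IN={a@B3, b@B3, b@B5, c@B1, c@B6, d@B6, e@B2, f@B0, f@B5}  OUT={a@B3, b@B3, b@B5, c@B7, d@B6, e@B2, f@B0, f@B5}

Merge at B1: IN[B1] = OUT[B0] ⊔ OUT[B5] = {a@B3, b@B5, c@B1, c@B5, e@B2, f@B0, f@B5}
Applying B1's transfer function to that IN value gives OUT[B1] (row B1 above).

Answer: {a@B3, b@B5, c@B1, e@B2, f@B0, f@B5}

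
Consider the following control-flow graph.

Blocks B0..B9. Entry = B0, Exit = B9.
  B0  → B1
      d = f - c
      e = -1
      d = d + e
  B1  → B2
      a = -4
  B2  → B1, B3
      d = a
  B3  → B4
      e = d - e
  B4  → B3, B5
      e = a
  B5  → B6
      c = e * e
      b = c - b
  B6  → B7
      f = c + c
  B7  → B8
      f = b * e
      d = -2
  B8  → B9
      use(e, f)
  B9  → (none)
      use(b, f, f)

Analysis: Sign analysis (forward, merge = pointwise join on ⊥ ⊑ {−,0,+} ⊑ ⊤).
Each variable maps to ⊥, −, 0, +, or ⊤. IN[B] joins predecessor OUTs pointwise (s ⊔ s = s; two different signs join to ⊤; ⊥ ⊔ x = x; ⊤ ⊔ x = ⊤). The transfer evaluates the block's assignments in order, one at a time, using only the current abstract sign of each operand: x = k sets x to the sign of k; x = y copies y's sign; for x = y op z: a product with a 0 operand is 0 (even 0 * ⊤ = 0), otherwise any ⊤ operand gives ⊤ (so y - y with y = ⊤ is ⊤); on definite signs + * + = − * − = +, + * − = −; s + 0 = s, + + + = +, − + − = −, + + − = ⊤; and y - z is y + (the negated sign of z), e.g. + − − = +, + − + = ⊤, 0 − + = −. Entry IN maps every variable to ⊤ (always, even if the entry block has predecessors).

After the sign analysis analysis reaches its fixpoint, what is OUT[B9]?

Converged values:
  B0:   IN=(all ⊤)   OUT={e:-; rest ⊤}
  B1:   IN={e:-; rest ⊤}   OUT={a:-, e:-; rest ⊤}
  B2:   IN={a:-, e:-; rest ⊤}   OUT={a:-, d:-, e:-; rest ⊤}
  B3:   IN={a:-, d:-, e:-; rest ⊤}   OUT={a:-, d:-; rest ⊤}
  B4:   IN={a:-, d:-; rest ⊤}   OUT={a:-, d:-, e:-; rest ⊤}
  B5:   IN={a:-, d:-, e:-; rest ⊤}   OUT={a:-, c:+, d:-, e:-; rest ⊤}
  B6:   IN={a:-, c:+, d:-, e:-; rest ⊤}   OUT={a:-, c:+, d:-, e:-, f:+; rest ⊤}
  B7:   IN={a:-, c:+, d:-, e:-, f:+; rest ⊤}   OUT={a:-, c:+, d:-, e:-; rest ⊤}
  B8:   IN={a:-, c:+, d:-, e:-; rest ⊤}   OUT={a:-, c:+, d:-, e:-; rest ⊤}
  B9:   IN={a:-, c:+, d:-, e:-; rest ⊤}   OUT={a:-, c:+, d:-, e:-; rest ⊤}

Merge at B9: IN[B9] = OUT[B8] = {a: -, b: ⊤, c: +, d: -, e: -, f: ⊤}
Applying B9's transfer function to that IN value gives OUT[B9] (row B9 above).

Answer: {a: -, b: ⊤, c: +, d: -, e: -, f: ⊤}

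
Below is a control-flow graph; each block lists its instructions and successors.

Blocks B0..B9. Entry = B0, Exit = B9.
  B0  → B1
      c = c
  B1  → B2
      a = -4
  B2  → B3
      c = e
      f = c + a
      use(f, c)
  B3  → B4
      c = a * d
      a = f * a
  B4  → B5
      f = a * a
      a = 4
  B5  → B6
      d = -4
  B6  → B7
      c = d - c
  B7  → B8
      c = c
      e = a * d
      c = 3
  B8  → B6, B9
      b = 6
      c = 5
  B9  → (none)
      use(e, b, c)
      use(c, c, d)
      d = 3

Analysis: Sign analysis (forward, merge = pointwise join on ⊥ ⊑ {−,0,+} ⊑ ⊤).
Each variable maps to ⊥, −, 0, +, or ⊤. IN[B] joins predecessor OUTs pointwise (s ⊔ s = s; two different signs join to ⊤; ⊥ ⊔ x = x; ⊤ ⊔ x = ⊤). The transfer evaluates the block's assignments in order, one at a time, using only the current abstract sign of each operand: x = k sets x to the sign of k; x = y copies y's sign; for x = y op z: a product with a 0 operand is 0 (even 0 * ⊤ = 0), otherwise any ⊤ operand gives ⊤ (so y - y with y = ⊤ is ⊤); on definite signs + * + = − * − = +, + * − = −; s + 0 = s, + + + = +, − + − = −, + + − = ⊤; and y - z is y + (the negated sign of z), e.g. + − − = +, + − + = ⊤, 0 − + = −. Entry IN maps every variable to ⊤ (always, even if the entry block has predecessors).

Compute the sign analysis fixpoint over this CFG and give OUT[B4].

Answer: {a: +, b: ⊤, c: ⊤, d: ⊤, e: ⊤, f: ⊤}

Working:
Fixpoint table:
  B0: | IN=(all ⊤) | OUT=(all ⊤)
  B1: | IN=(all ⊤) | OUT={a:-; rest ⊤}
  B2: | IN={a:-; rest ⊤} | OUT={a:-; rest ⊤}
  B3: | IN={a:-; rest ⊤} | OUT=(all ⊤)
  B4: | IN=(all ⊤) | OUT={a:+; rest ⊤}
  B5: | IN={a:+; rest ⊤} | OUT={a:+, d:-; rest ⊤}
  B6: | IN={a:+, d:-; rest ⊤} | OUT={a:+, d:-; rest ⊤}
  B7: | IN={a:+, d:-; rest ⊤} | OUT={a:+, c:+, d:-, e:-; rest ⊤}
  B8: | IN={a:+, c:+, d:-, e:-; rest ⊤} | OUT={a:+, b:+, c:+, d:-, e:-; rest ⊤}
  B9: | IN={a:+, b:+, c:+, d:-, e:-; rest ⊤} | OUT={a:+, b:+, c:+, d:+, e:-; rest ⊤}

Merge at B4: IN[B4] = OUT[B3] = {a: ⊤, b: ⊤, c: ⊤, d: ⊤, e: ⊤, f: ⊤}
Applying B4's transfer function to that IN value gives OUT[B4] (row B4 above).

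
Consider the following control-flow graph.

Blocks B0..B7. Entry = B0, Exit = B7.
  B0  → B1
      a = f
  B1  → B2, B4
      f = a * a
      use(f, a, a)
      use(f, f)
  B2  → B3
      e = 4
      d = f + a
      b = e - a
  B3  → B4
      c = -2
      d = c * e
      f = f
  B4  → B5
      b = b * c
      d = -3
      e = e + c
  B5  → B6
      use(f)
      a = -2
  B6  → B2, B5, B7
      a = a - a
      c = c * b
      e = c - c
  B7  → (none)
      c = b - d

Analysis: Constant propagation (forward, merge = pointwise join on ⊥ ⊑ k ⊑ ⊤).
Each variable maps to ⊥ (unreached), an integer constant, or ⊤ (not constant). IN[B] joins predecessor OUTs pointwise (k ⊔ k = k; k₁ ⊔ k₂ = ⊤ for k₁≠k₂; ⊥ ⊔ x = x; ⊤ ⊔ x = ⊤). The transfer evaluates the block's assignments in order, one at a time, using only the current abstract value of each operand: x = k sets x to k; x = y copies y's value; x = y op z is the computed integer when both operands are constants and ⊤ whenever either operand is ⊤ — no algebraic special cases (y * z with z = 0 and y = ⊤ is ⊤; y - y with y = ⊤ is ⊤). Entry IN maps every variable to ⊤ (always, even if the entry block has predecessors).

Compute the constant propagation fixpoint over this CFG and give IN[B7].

Per-block solution:
  B0: | IN=(all ⊤) | OUT=(all ⊤)
  B1: | IN=(all ⊤) | OUT=(all ⊤)
  B2: | IN=(all ⊤) | OUT={e:4; rest ⊤}
  B3: | IN={e:4; rest ⊤} | OUT={c:-2, d:-8, e:4; rest ⊤}
  B4: | IN=(all ⊤) | OUT={d:-3; rest ⊤}
  B5: | IN={d:-3; rest ⊤} | OUT={a:-2, d:-3; rest ⊤}
  B6: | IN={a:-2, d:-3; rest ⊤} | OUT={a:0, d:-3; rest ⊤}
  B7: | IN={a:0, d:-3; rest ⊤} | OUT={a:0, d:-3; rest ⊤}

Merge at B7: IN[B7] = OUT[B6] = {a: 0, b: ⊤, c: ⊤, d: -3, e: ⊤, f: ⊤}

Answer: {a: 0, b: ⊤, c: ⊤, d: -3, e: ⊤, f: ⊤}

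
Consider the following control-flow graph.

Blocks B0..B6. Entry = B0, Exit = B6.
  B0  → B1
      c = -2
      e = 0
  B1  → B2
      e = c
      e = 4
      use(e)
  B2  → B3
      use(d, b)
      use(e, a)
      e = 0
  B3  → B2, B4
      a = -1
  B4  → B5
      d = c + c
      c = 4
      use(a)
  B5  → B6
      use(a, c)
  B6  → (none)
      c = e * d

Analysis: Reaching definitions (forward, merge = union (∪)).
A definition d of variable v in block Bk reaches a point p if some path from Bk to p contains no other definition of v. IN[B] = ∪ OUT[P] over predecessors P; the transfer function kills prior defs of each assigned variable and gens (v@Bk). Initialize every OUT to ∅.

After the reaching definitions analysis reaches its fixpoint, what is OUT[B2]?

Answer: {a@B3, c@B0, e@B2}

Trace:
Converged values:
  B0:   IN={}   OUT={c@B0, e@B0}
  B1:   IN={c@B0, e@B0}   OUT={c@B0, e@B1}
  B2:   IN={a@B3, c@B0, e@B1, e@B2}   OUT={a@B3, c@B0, e@B2}
  B3:   IN={a@B3, c@B0, e@B2}   OUT={a@B3, c@B0, e@B2}
  B4:   IN={a@B3, c@B0, e@B2}   OUT={a@B3, c@B4, d@B4, e@B2}
  B5:   IN={a@B3, c@B4, d@B4, e@B2}   OUT={a@B3, c@B4, d@B4, e@B2}
  B6:   IN={a@B3, c@B4, d@B4, e@B2}   OUT={a@B3, c@B6, d@B4, e@B2}

Merge at B2: IN[B2] = OUT[B1] ⊔ OUT[B3] = {a@B3, c@B0, e@B1, e@B2}
Applying B2's transfer function to that IN value gives OUT[B2] (row B2 above).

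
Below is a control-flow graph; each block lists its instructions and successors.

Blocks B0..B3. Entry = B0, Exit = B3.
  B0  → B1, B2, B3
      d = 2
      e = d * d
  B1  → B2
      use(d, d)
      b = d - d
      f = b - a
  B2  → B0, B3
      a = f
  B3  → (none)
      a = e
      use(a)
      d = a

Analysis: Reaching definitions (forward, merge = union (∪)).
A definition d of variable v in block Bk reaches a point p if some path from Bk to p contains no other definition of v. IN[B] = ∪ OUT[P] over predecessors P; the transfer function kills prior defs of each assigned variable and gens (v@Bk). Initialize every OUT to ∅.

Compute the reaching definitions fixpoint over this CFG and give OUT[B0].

Fixpoint table:
  B0:  IN={a@B2, b@B1, d@B0, e@B0, f@B1}  OUT={a@B2, b@B1, d@B0, e@B0, f@B1}
  B1:  IN={a@B2, b@B1, d@B0, e@B0, f@B1}  OUT={a@B2, b@B1, d@B0, e@B0, f@B1}
  B2:  IN={a@B2, b@B1, d@B0, e@B0, f@B1}  OUT={a@B2, b@B1, d@B0, e@B0, f@B1}
  B3:  IN={a@B2, b@B1, d@B0, e@B0, f@B1}  OUT={a@B3, b@B1, d@B3, e@B0, f@B1}

Merge at B0 (entry node, so the boundary value {} is joined with the incoming edge(s)): IN[B0] = {} ⊔ OUT[B2] = {a@B2, b@B1, d@B0, e@B0, f@B1}
Applying B0's transfer function to that IN value gives OUT[B0] (row B0 above).

Answer: {a@B2, b@B1, d@B0, e@B0, f@B1}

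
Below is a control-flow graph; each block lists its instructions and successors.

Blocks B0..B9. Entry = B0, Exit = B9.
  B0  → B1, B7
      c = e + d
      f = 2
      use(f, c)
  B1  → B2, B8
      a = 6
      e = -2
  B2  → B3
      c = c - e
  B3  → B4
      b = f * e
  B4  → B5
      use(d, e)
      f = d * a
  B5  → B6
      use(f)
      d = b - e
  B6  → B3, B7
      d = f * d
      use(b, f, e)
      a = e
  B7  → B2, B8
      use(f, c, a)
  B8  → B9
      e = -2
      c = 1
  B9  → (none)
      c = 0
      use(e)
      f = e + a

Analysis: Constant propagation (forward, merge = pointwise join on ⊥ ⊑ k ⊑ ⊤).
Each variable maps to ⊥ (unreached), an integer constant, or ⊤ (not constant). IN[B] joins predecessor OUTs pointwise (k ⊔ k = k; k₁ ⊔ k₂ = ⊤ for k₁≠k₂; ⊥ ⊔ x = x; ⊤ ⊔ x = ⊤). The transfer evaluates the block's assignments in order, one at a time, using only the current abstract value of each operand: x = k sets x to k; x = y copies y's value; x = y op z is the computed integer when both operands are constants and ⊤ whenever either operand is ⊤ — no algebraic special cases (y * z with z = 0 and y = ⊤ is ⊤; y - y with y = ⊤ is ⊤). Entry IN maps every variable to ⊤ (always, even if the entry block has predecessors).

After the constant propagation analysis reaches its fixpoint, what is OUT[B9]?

Answer: {a: ⊤, b: ⊤, c: 0, d: ⊤, e: -2, f: ⊤}

Trace:
Converged values:
  B0:   IN=(all ⊤)   OUT={f:2; rest ⊤}
  B1:   IN={f:2; rest ⊤}   OUT={a:6, e:-2, f:2; rest ⊤}
  B2:   IN=(all ⊤)   OUT=(all ⊤)
  B3:   IN=(all ⊤)   OUT=(all ⊤)
  B4:   IN=(all ⊤)   OUT=(all ⊤)
  B5:   IN=(all ⊤)   OUT=(all ⊤)
  B6:   IN=(all ⊤)   OUT=(all ⊤)
  B7:   IN=(all ⊤)   OUT=(all ⊤)
  B8:   IN=(all ⊤)   OUT={c:1, e:-2; rest ⊤}
  B9:   IN={c:1, e:-2; rest ⊤}   OUT={c:0, e:-2; rest ⊤}

Merge at B9: IN[B9] = OUT[B8] = {a: ⊤, b: ⊤, c: 1, d: ⊤, e: -2, f: ⊤}
Applying B9's transfer function to that IN value gives OUT[B9] (row B9 above).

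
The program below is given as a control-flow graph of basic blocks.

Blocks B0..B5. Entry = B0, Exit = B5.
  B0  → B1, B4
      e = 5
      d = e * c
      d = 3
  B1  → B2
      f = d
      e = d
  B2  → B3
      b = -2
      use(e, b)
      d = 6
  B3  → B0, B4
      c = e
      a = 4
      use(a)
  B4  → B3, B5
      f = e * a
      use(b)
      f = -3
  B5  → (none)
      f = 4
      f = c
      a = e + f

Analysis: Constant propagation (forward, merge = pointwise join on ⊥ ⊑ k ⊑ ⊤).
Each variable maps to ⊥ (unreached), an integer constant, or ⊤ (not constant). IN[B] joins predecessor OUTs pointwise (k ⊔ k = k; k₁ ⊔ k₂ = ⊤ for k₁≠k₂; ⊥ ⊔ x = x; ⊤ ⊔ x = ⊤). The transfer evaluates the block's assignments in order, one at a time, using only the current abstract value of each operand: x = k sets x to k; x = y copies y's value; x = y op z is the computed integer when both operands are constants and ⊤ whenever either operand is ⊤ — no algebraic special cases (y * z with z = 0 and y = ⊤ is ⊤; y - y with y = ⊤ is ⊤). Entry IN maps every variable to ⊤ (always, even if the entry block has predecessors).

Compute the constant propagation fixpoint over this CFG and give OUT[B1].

Answer: {a: ⊤, b: ⊤, c: ⊤, d: 3, e: 3, f: 3}

Trace:
Converged values:
  B0:  IN=(all ⊤)  OUT={d:3, e:5; rest ⊤}
  B1:  IN={d:3, e:5; rest ⊤}  OUT={d:3, e:3, f:3; rest ⊤}
  B2:  IN={d:3, e:3, f:3; rest ⊤}  OUT={b:-2, d:6, e:3, f:3; rest ⊤}
  B3:  IN=(all ⊤)  OUT={a:4; rest ⊤}
  B4:  IN=(all ⊤)  OUT={f:-3; rest ⊤}
  B5:  IN={f:-3; rest ⊤}  OUT=(all ⊤)

Merge at B1: IN[B1] = OUT[B0] = {a: ⊤, b: ⊤, c: ⊤, d: 3, e: 5, f: ⊤}
Applying B1's transfer function to that IN value gives OUT[B1] (row B1 above).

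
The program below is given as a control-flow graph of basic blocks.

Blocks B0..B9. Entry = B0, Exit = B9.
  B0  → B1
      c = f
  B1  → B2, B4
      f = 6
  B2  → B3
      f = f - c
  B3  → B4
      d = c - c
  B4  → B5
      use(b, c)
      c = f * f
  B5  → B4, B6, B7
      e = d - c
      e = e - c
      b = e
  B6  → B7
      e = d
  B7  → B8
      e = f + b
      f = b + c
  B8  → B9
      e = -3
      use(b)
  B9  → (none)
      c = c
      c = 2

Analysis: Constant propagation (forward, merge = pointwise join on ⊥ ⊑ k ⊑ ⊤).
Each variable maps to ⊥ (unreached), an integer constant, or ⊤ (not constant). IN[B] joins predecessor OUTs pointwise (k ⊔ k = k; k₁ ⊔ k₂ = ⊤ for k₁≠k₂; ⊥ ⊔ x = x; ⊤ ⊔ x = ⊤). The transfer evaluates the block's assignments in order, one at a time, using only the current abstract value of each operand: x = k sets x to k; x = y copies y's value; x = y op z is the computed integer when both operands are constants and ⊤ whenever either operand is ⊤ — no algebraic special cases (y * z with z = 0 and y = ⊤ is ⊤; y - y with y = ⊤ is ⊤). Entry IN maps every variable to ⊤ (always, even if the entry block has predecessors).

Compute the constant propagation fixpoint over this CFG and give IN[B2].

Per-block solution:
  B0:  IN=(all ⊤)  OUT=(all ⊤)
  B1:  IN=(all ⊤)  OUT={f:6; rest ⊤}
  B2:  IN={f:6; rest ⊤}  OUT=(all ⊤)
  B3:  IN=(all ⊤)  OUT=(all ⊤)
  B4:  IN=(all ⊤)  OUT=(all ⊤)
  B5:  IN=(all ⊤)  OUT=(all ⊤)
  B6:  IN=(all ⊤)  OUT=(all ⊤)
  B7:  IN=(all ⊤)  OUT=(all ⊤)
  B8:  IN=(all ⊤)  OUT={e:-3; rest ⊤}
  B9:  IN={e:-3; rest ⊤}  OUT={c:2, e:-3; rest ⊤}

Merge at B2: IN[B2] = OUT[B1] = {a: ⊤, b: ⊤, c: ⊤, d: ⊤, e: ⊤, f: 6}

Answer: {a: ⊤, b: ⊤, c: ⊤, d: ⊤, e: ⊤, f: 6}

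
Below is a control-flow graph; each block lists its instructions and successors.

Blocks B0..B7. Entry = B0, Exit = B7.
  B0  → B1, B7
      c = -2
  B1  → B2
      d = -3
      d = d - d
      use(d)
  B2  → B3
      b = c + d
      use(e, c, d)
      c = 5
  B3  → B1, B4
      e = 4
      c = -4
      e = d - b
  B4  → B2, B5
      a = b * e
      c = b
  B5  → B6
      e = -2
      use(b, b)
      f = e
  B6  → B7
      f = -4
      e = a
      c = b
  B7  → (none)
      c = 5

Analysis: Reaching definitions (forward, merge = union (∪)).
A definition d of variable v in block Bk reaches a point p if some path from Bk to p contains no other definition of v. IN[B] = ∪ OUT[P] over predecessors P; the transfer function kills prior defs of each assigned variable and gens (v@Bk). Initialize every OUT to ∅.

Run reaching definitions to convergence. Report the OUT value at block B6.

Per-block solution:
  B0: | IN={} | OUT={c@B0}
  B1: | IN={a@B4, b@B2, c@B0, c@B3, d@B1, e@B3} | OUT={a@B4, b@B2, c@B0, c@B3, d@B1, e@B3}
  B2: | IN={a@B4, b@B2, c@B0, c@B3, c@B4, d@B1, e@B3} | OUT={a@B4, b@B2, c@B2, d@B1, e@B3}
  B3: | IN={a@B4, b@B2, c@B2, d@B1, e@B3} | OUT={a@B4, b@B2, c@B3, d@B1, e@B3}
  B4: | IN={a@B4, b@B2, c@B3, d@B1, e@B3} | OUT={a@B4, b@B2, c@B4, d@B1, e@B3}
  B5: | IN={a@B4, b@B2, c@B4, d@B1, e@B3} | OUT={a@B4, b@B2, c@B4, d@B1, e@B5, f@B5}
  B6: | IN={a@B4, b@B2, c@B4, d@B1, e@B5, f@B5} | OUT={a@B4, b@B2, c@B6, d@B1, e@B6, f@B6}
  B7: | IN={a@B4, b@B2, c@B0, c@B6, d@B1, e@B6, f@B6} | OUT={a@B4, b@B2, c@B7, d@B1, e@B6, f@B6}

Merge at B6: IN[B6] = OUT[B5] = {a@B4, b@B2, c@B4, d@B1, e@B5, f@B5}
Applying B6's transfer function to that IN value gives OUT[B6] (row B6 above).

Answer: {a@B4, b@B2, c@B6, d@B1, e@B6, f@B6}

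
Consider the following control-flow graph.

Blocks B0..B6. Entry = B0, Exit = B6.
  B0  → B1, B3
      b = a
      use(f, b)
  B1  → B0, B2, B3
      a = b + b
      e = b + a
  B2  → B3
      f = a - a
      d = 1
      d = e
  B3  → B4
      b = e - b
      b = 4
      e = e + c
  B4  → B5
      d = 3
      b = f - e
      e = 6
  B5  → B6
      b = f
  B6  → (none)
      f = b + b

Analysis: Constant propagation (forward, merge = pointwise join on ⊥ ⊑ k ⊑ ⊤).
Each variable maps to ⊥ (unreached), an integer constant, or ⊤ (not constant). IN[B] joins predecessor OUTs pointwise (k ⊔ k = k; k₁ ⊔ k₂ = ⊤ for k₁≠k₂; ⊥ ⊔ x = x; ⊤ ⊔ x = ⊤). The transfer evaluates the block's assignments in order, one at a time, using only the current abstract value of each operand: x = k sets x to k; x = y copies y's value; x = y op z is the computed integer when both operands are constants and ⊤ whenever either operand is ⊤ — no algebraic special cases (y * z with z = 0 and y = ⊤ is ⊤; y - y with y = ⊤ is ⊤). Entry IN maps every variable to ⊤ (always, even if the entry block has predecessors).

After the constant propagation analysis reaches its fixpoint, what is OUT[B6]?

Fixpoint table:
  B0:   IN=(all ⊤)   OUT=(all ⊤)
  B1:   IN=(all ⊤)   OUT=(all ⊤)
  B2:   IN=(all ⊤)   OUT=(all ⊤)
  B3:   IN=(all ⊤)   OUT={b:4; rest ⊤}
  B4:   IN={b:4; rest ⊤}   OUT={d:3, e:6; rest ⊤}
  B5:   IN={d:3, e:6; rest ⊤}   OUT={d:3, e:6; rest ⊤}
  B6:   IN={d:3, e:6; rest ⊤}   OUT={d:3, e:6; rest ⊤}

Merge at B6: IN[B6] = OUT[B5] = {a: ⊤, b: ⊤, c: ⊤, d: 3, e: 6, f: ⊤}
Applying B6's transfer function to that IN value gives OUT[B6] (row B6 above).

Answer: {a: ⊤, b: ⊤, c: ⊤, d: 3, e: 6, f: ⊤}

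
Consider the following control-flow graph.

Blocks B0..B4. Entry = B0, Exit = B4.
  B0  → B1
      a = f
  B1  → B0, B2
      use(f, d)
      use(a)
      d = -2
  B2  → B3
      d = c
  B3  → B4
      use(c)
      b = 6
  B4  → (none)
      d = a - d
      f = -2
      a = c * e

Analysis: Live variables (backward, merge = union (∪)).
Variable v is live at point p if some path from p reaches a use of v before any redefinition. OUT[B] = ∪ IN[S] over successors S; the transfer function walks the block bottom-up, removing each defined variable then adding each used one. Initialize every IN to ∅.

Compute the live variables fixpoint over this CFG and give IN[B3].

Per-block solution:
  B0:  IN={c, d, e, f}  OUT={a, c, d, e, f}
  B1:  IN={a, c, d, e, f}  OUT={a, c, d, e, f}
  B2:  IN={a, c, e}  OUT={a, c, d, e}
  B3:  IN={a, c, d, e}  OUT={a, c, d, e}
  B4:  IN={a, c, d, e}  OUT={}

Merge at B3: OUT[B3] = IN[B4] = {a, c, d, e}
Applying B3's transfer function to that OUT value gives IN[B3] (row B3 above).

Answer: {a, c, d, e}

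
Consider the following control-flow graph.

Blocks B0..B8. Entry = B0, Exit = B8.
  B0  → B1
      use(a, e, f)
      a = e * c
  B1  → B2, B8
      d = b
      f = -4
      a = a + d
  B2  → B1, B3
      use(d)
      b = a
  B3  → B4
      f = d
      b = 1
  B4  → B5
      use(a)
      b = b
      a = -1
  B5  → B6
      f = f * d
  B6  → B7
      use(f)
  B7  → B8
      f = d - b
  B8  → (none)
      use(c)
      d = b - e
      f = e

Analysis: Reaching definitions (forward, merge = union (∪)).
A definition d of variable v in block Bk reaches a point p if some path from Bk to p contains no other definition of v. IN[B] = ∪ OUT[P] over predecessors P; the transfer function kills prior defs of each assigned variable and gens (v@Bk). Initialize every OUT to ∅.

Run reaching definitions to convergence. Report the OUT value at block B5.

Fixpoint table:
  B0:   IN={}   OUT={a@B0}
  B1:   IN={a@B0, a@B1, b@B2, d@B1, f@B1}   OUT={a@B1, b@B2, d@B1, f@B1}
  B2:   IN={a@B1, b@B2, d@B1, f@B1}   OUT={a@B1, b@B2, d@B1, f@B1}
  B3:   IN={a@B1, b@B2, d@B1, f@B1}   OUT={a@B1, b@B3, d@B1, f@B3}
  B4:   IN={a@B1, b@B3, d@B1, f@B3}   OUT={a@B4, b@B4, d@B1, f@B3}
  B5:   IN={a@B4, b@B4, d@B1, f@B3}   OUT={a@B4, b@B4, d@B1, f@B5}
  B6:   IN={a@B4, b@B4, d@B1, f@B5}   OUT={a@B4, b@B4, d@B1, f@B5}
  B7:   IN={a@B4, b@B4, d@B1, f@B5}   OUT={a@B4, b@B4, d@B1, f@B7}
  B8:   IN={a@B1, a@B4, b@B2, b@B4, d@B1, f@B1, f@B7}   OUT={a@B1, a@B4, b@B2, b@B4, d@B8, f@B8}

Merge at B5: IN[B5] = OUT[B4] = {a@B4, b@B4, d@B1, f@B3}
Applying B5's transfer function to that IN value gives OUT[B5] (row B5 above).

Answer: {a@B4, b@B4, d@B1, f@B5}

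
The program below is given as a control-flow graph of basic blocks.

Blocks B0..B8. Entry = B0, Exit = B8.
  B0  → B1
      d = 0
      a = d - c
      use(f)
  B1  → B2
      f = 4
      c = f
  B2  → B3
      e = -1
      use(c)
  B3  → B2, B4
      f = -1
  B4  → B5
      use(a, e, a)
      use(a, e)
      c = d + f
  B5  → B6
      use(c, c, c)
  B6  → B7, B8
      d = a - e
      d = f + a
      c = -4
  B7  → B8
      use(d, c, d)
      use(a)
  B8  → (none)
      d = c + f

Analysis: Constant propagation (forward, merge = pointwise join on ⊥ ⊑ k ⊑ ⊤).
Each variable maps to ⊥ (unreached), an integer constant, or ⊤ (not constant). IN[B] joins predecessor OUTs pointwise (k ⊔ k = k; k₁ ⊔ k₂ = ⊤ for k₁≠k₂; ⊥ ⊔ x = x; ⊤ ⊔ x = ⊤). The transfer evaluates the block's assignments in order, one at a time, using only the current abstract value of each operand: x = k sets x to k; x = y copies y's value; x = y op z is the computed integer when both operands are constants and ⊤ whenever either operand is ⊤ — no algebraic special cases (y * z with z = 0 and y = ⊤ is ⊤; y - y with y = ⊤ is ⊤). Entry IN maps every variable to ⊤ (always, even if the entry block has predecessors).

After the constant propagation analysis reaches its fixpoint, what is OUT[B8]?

Per-block solution:
  B0:   IN=(all ⊤)   OUT={d:0; rest ⊤}
  B1:   IN={d:0; rest ⊤}   OUT={c:4, d:0, f:4; rest ⊤}
  B2:   IN={c:4, d:0; rest ⊤}   OUT={c:4, d:0, e:-1; rest ⊤}
  B3:   IN={c:4, d:0, e:-1; rest ⊤}   OUT={c:4, d:0, e:-1, f:-1; rest ⊤}
  B4:   IN={c:4, d:0, e:-1, f:-1; rest ⊤}   OUT={c:-1, d:0, e:-1, f:-1; rest ⊤}
  B5:   IN={c:-1, d:0, e:-1, f:-1; rest ⊤}   OUT={c:-1, d:0, e:-1, f:-1; rest ⊤}
  B6:   IN={c:-1, d:0, e:-1, f:-1; rest ⊤}   OUT={c:-4, e:-1, f:-1; rest ⊤}
  B7:   IN={c:-4, e:-1, f:-1; rest ⊤}   OUT={c:-4, e:-1, f:-1; rest ⊤}
  B8:   IN={c:-4, e:-1, f:-1; rest ⊤}   OUT={c:-4, d:-5, e:-1, f:-1; rest ⊤}

Merge at B8: IN[B8] = OUT[B6] ⊔ OUT[B7] = {a: ⊤, b: ⊤, c: -4, d: ⊤, e: -1, f: -1}
Applying B8's transfer function to that IN value gives OUT[B8] (row B8 above).

Answer: {a: ⊤, b: ⊤, c: -4, d: -5, e: -1, f: -1}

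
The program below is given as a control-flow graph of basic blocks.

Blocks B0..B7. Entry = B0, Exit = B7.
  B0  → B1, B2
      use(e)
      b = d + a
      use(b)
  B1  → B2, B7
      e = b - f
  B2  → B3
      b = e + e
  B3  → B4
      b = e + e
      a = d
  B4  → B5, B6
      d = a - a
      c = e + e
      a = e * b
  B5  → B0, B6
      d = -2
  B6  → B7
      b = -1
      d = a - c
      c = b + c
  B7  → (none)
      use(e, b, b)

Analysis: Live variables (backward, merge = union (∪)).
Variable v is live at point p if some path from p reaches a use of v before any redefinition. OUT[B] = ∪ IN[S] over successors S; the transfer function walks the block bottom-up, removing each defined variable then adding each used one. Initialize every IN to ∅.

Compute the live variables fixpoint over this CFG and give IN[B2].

Per-block solution:
  B0: | IN={a, d, e, f} | OUT={b, d, e, f}
  B1: | IN={b, d, f} | OUT={b, d, e, f}
  B2: | IN={d, e, f} | OUT={d, e, f}
  B3: | IN={d, e, f} | OUT={a, b, e, f}
  B4: | IN={a, b, e, f} | OUT={a, c, e, f}
  B5: | IN={a, c, e, f} | OUT={a, c, d, e, f}
  B6: | IN={a, c, e} | OUT={b, e}
  B7: | IN={b, e} | OUT={}

Merge at B2: OUT[B2] = IN[B3] = {d, e, f}
Applying B2's transfer function to that OUT value gives IN[B2] (row B2 above).

Answer: {d, e, f}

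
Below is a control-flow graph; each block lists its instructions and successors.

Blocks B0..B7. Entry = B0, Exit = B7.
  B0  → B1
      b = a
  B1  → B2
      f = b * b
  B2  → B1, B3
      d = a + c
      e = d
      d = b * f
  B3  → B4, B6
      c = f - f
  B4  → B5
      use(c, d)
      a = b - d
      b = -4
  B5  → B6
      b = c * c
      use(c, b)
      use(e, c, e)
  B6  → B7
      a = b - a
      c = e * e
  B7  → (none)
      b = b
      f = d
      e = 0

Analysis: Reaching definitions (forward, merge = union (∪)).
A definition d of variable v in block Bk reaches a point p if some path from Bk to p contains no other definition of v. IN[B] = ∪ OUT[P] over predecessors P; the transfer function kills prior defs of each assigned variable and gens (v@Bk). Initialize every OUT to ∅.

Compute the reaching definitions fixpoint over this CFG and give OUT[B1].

Answer: {b@B0, d@B2, e@B2, f@B1}

Trace:
Fixpoint table:
  B0:  IN={}  OUT={b@B0}
  B1:  IN={b@B0, d@B2, e@B2, f@B1}  OUT={b@B0, d@B2, e@B2, f@B1}
  B2:  IN={b@B0, d@B2, e@B2, f@B1}  OUT={b@B0, d@B2, e@B2, f@B1}
  B3:  IN={b@B0, d@B2, e@B2, f@B1}  OUT={b@B0, c@B3, d@B2, e@B2, f@B1}
  B4:  IN={b@B0, c@B3, d@B2, e@B2, f@B1}  OUT={a@B4, b@B4, c@B3, d@B2, e@B2, f@B1}
  B5:  IN={a@B4, b@B4, c@B3, d@B2, e@B2, f@B1}  OUT={a@B4, b@B5, c@B3, d@B2, e@B2, f@B1}
  B6:  IN={a@B4, b@B0, b@B5, c@B3, d@B2, e@B2, f@B1}  OUT={a@B6, b@B0, b@B5, c@B6, d@B2, e@B2, f@B1}
  B7:  IN={a@B6, b@B0, b@B5, c@B6, d@B2, e@B2, f@B1}  OUT={a@B6, b@B7, c@B6, d@B2, e@B7, f@B7}

Merge at B1: IN[B1] = OUT[B0] ⊔ OUT[B2] = {b@B0, d@B2, e@B2, f@B1}
Applying B1's transfer function to that IN value gives OUT[B1] (row B1 above).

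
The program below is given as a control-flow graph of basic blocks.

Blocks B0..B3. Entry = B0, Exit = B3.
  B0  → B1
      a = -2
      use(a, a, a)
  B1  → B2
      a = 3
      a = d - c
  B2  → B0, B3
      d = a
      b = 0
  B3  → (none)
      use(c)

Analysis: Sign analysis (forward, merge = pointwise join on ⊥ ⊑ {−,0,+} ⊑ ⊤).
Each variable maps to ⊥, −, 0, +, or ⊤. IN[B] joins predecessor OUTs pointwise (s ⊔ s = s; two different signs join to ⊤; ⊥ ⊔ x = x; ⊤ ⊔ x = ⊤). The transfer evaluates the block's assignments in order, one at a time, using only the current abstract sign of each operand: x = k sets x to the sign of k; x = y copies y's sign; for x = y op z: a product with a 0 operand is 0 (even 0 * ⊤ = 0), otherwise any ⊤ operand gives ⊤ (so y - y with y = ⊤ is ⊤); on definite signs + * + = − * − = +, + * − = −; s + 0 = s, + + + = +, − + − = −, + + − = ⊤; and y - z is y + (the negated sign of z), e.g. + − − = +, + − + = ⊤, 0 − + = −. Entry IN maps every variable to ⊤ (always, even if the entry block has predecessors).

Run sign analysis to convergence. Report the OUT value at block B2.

Converged values:
  B0:  IN=(all ⊤)  OUT={a:-; rest ⊤}
  B1:  IN={a:-; rest ⊤}  OUT=(all ⊤)
  B2:  IN=(all ⊤)  OUT={b:0; rest ⊤}
  B3:  IN={b:0; rest ⊤}  OUT={b:0; rest ⊤}

Merge at B2: IN[B2] = OUT[B1] = {a: ⊤, b: ⊤, c: ⊤, d: ⊤, e: ⊤, f: ⊤}
Applying B2's transfer function to that IN value gives OUT[B2] (row B2 above).

Answer: {a: ⊤, b: 0, c: ⊤, d: ⊤, e: ⊤, f: ⊤}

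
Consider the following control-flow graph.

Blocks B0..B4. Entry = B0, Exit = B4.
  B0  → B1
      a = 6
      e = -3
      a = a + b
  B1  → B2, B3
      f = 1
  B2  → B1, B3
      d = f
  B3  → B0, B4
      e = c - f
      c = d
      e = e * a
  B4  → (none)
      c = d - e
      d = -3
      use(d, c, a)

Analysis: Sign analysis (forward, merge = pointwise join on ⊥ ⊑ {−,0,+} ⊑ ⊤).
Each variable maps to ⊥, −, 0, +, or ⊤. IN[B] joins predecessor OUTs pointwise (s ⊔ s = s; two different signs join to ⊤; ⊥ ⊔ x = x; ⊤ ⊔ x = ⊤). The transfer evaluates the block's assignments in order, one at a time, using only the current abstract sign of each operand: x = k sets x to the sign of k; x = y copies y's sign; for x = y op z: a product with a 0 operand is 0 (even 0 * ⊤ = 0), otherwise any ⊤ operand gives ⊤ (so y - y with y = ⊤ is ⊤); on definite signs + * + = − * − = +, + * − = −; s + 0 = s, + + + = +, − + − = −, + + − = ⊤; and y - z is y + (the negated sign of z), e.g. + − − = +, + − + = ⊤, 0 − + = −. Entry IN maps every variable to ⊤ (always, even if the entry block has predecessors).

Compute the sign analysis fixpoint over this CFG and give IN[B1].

Fixpoint table:
  B0: | IN=(all ⊤) | OUT={e:-; rest ⊤}
  B1: | IN={e:-; rest ⊤} | OUT={e:-, f:+; rest ⊤}
  B2: | IN={e:-, f:+; rest ⊤} | OUT={d:+, e:-, f:+; rest ⊤}
  B3: | IN={e:-, f:+; rest ⊤} | OUT={f:+; rest ⊤}
  B4: | IN={f:+; rest ⊤} | OUT={d:-, f:+; rest ⊤}

Merge at B1: IN[B1] = OUT[B0] ⊔ OUT[B2] = {a: ⊤, b: ⊤, c: ⊤, d: ⊤, e: -, f: ⊤}

Answer: {a: ⊤, b: ⊤, c: ⊤, d: ⊤, e: -, f: ⊤}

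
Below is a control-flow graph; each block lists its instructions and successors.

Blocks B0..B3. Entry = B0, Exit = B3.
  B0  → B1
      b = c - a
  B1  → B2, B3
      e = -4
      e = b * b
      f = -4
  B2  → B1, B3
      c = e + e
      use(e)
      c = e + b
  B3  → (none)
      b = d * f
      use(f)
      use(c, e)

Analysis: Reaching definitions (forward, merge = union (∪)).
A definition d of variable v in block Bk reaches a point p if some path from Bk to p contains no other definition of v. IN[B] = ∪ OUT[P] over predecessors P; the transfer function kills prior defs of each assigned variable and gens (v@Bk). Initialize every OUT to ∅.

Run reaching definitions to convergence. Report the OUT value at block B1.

Fixpoint table:
  B0:   IN={}   OUT={b@B0}
  B1:   IN={b@B0, c@B2, e@B1, f@B1}   OUT={b@B0, c@B2, e@B1, f@B1}
  B2:   IN={b@B0, c@B2, e@B1, f@B1}   OUT={b@B0, c@B2, e@B1, f@B1}
  B3:   IN={b@B0, c@B2, e@B1, f@B1}   OUT={b@B3, c@B2, e@B1, f@B1}

Merge at B1: IN[B1] = OUT[B0] ⊔ OUT[B2] = {b@B0, c@B2, e@B1, f@B1}
Applying B1's transfer function to that IN value gives OUT[B1] (row B1 above).

Answer: {b@B0, c@B2, e@B1, f@B1}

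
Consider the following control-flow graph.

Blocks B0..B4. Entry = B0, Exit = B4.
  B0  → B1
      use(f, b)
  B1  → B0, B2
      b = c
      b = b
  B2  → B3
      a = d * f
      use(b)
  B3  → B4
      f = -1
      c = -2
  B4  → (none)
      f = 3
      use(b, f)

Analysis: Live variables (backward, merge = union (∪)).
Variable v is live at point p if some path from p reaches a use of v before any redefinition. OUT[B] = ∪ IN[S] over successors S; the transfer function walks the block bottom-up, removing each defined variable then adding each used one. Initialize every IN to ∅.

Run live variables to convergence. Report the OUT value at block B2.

Converged values:
  B0: | IN={b, c, d, f} | OUT={c, d, f}
  B1: | IN={c, d, f} | OUT={b, c, d, f}
  B2: | IN={b, d, f} | OUT={b}
  B3: | IN={b} | OUT={b}
  B4: | IN={b} | OUT={}

Merge at B2: OUT[B2] = IN[B3] = {b}

Answer: {b}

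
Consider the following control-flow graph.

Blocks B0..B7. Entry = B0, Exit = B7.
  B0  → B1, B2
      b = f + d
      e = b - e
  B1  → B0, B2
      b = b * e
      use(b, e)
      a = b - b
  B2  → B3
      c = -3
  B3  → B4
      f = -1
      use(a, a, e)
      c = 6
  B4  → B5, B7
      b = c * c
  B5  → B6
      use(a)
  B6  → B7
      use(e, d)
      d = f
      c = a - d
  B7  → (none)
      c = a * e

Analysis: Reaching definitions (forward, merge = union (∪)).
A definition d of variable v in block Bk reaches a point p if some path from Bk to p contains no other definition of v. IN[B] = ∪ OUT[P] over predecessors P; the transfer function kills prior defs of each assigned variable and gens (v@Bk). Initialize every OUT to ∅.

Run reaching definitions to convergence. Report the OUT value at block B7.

Answer: {a@B1, b@B4, c@B7, d@B6, e@B0, f@B3}

Derivation:
Converged values:
  B0: | IN={a@B1, b@B1, e@B0} | OUT={a@B1, b@B0, e@B0}
  B1: | IN={a@B1, b@B0, e@B0} | OUT={a@B1, b@B1, e@B0}
  B2: | IN={a@B1, b@B0, b@B1, e@B0} | OUT={a@B1, b@B0, b@B1, c@B2, e@B0}
  B3: | IN={a@B1, b@B0, b@B1, c@B2, e@B0} | OUT={a@B1, b@B0, b@B1, c@B3, e@B0, f@B3}
  B4: | IN={a@B1, b@B0, b@B1, c@B3, e@B0, f@B3} | OUT={a@B1, b@B4, c@B3, e@B0, f@B3}
  B5: | IN={a@B1, b@B4, c@B3, e@B0, f@B3} | OUT={a@B1, b@B4, c@B3, e@B0, f@B3}
  B6: | IN={a@B1, b@B4, c@B3, e@B0, f@B3} | OUT={a@B1, b@B4, c@B6, d@B6, e@B0, f@B3}
  B7: | IN={a@B1, b@B4, c@B3, c@B6, d@B6, e@B0, f@B3} | OUT={a@B1, b@B4, c@B7, d@B6, e@B0, f@B3}

Merge at B7: IN[B7] = OUT[B4] ⊔ OUT[B6] = {a@B1, b@B4, c@B3, c@B6, d@B6, e@B0, f@B3}
Applying B7's transfer function to that IN value gives OUT[B7] (row B7 above).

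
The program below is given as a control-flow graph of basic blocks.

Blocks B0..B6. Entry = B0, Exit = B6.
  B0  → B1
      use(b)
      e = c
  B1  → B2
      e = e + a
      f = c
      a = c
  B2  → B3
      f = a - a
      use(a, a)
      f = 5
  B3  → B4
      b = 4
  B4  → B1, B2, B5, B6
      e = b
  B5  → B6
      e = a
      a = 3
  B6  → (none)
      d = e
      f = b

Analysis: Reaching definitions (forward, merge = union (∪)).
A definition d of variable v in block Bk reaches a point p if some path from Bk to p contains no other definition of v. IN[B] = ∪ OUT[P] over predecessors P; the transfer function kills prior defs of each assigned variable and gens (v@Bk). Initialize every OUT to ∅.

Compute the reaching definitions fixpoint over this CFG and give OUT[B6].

Converged values:
  B0:   IN={}   OUT={e@B0}
  B1:   IN={a@B1, b@B3, e@B0, e@B4, f@B2}   OUT={a@B1, b@B3, e@B1, f@B1}
  B2:   IN={a@B1, b@B3, e@B1, e@B4, f@B1, f@B2}   OUT={a@B1, b@B3, e@B1, e@B4, f@B2}
  B3:   IN={a@B1, b@B3, e@B1, e@B4, f@B2}   OUT={a@B1, b@B3, e@B1, e@B4, f@B2}
  B4:   IN={a@B1, b@B3, e@B1, e@B4, f@B2}   OUT={a@B1, b@B3, e@B4, f@B2}
  B5:   IN={a@B1, b@B3, e@B4, f@B2}   OUT={a@B5, b@B3, e@B5, f@B2}
  B6:   IN={a@B1, a@B5, b@B3, e@B4, e@B5, f@B2}   OUT={a@B1, a@B5, b@B3, d@B6, e@B4, e@B5, f@B6}

Merge at B6: IN[B6] = OUT[B4] ⊔ OUT[B5] = {a@B1, a@B5, b@B3, e@B4, e@B5, f@B2}
Applying B6's transfer function to that IN value gives OUT[B6] (row B6 above).

Answer: {a@B1, a@B5, b@B3, d@B6, e@B4, e@B5, f@B6}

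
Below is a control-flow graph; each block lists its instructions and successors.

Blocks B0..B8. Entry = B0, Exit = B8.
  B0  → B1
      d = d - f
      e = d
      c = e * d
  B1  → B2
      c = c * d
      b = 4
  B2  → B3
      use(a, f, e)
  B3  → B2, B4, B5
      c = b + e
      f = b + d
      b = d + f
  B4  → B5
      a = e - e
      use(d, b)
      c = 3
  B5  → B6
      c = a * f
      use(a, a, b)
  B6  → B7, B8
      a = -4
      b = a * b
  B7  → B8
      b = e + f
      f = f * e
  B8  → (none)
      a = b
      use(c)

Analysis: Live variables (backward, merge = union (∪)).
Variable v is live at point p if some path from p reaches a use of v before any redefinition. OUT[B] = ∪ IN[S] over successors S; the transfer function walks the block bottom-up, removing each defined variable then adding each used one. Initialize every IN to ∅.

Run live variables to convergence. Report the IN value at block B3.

Converged values:
  B0:  IN={a, d, f}  OUT={a, c, d, e, f}
  B1:  IN={a, c, d, e, f}  OUT={a, b, d, e, f}
  B2:  IN={a, b, d, e, f}  OUT={a, b, d, e}
  B3:  IN={a, b, d, e}  OUT={a, b, d, e, f}
  B4:  IN={b, d, e, f}  OUT={a, b, e, f}
  B5:  IN={a, b, e, f}  OUT={b, c, e, f}
  B6:  IN={b, c, e, f}  OUT={b, c, e, f}
  B7:  IN={c, e, f}  OUT={b, c}
  B8:  IN={b, c}  OUT={}

Merge at B3: OUT[B3] = IN[B2] ⊔ IN[B4] ⊔ IN[B5] = {a, b, d, e, f}
Applying B3's transfer function to that OUT value gives IN[B3] (row B3 above).

Answer: {a, b, d, e}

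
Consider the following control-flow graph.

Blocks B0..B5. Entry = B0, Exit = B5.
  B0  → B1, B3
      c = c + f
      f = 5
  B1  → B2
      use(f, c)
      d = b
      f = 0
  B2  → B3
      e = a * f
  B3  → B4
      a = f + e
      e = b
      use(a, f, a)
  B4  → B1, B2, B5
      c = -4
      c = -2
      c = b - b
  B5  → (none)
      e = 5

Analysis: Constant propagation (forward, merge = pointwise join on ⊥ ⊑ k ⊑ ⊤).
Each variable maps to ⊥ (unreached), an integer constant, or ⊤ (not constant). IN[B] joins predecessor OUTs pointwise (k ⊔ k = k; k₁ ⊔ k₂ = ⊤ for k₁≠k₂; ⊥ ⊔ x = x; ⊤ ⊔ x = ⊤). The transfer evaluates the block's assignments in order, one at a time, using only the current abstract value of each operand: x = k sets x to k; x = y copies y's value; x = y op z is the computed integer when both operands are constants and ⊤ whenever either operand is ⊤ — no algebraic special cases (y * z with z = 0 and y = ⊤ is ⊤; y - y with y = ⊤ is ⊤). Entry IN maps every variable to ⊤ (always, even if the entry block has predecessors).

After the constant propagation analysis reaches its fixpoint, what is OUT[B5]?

Answer: {a: ⊤, b: ⊤, c: ⊤, d: ⊤, e: 5, f: ⊤}

Derivation:
Per-block solution:
  B0: | IN=(all ⊤) | OUT={f:5; rest ⊤}
  B1: | IN=(all ⊤) | OUT={f:0; rest ⊤}
  B2: | IN=(all ⊤) | OUT=(all ⊤)
  B3: | IN=(all ⊤) | OUT=(all ⊤)
  B4: | IN=(all ⊤) | OUT=(all ⊤)
  B5: | IN=(all ⊤) | OUT={e:5; rest ⊤}

Merge at B5: IN[B5] = OUT[B4] = {a: ⊤, b: ⊤, c: ⊤, d: ⊤, e: ⊤, f: ⊤}
Applying B5's transfer function to that IN value gives OUT[B5] (row B5 above).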